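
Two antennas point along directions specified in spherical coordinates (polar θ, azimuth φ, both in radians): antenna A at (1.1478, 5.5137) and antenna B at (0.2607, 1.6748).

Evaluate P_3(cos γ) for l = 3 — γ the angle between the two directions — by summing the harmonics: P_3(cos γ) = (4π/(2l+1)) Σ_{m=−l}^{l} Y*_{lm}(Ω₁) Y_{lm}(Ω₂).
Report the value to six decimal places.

-0.299322

Term-by-term m-sum for l=3 (normalisation 4π/7 = 1.795196):
  m=-3: Y*=-0.212759-0.234108i  Y=+0.002193+0.006800i  product +0.001125-0.001960i
  m=-2: Y*=+0.011100-0.348651i  Y=-0.064191+0.013548i  product +0.004011+0.022531i
  m=-1: Y*=-0.033332+0.032288i  Y=-0.031720-0.303884i  product +0.010869+0.009105i
  m=+0: Y*=-0.330496-0.000000i  Y=+0.601355+0.000000i  product -0.198746-0.000000i
  m=+1: Y*=+0.033332+0.032288i  Y=+0.031720-0.303884i  product +0.010869-0.009105i
  m=+2: Y*=+0.011100+0.348651i  Y=-0.064191-0.013548i  product +0.004011-0.022531i
  m=+3: Y*=+0.212759-0.234108i  Y=-0.002193+0.006800i  product +0.001125+0.001960i
Accumulated sum -0.166735-0.000000i; after 4π/(2l+1) scaling, -0.299322-0.000000i ⇒ P_3 = -0.299322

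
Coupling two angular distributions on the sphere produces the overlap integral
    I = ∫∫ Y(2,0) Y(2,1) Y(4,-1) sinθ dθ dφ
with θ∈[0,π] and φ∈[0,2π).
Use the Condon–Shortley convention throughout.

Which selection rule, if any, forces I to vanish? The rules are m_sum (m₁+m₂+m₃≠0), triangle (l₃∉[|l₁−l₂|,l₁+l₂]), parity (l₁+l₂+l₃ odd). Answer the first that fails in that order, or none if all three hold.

m₁+m₂+m₃ = 0 + 1 − 1 = 0  ✓
triangle: |2−2|=0 ≤ l₃=4 ≤ 2+2=4  ✓
parity: l₁+l₂+l₃ = 8 is even  ✓

none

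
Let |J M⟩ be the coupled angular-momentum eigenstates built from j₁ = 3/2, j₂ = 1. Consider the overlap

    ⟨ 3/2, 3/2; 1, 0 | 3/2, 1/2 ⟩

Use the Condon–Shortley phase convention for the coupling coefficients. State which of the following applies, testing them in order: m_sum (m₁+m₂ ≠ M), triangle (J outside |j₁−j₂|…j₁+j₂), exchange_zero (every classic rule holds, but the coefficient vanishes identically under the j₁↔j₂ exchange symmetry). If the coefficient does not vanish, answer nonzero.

m-sum: m₁+m₂ = 3/2+0 = 3/2, M = 1/2  ✗ ⇒ coefficient is 0

m_sum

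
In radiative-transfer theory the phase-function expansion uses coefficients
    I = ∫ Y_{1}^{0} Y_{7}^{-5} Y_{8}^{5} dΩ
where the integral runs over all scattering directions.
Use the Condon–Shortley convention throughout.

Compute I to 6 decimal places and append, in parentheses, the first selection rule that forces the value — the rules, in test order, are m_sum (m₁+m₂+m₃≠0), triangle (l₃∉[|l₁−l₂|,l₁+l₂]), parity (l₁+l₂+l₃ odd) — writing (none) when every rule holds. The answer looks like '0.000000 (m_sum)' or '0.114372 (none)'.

m-sum 0 ✓  L=16 even ✓  6≤8≤8 ✓
Π(2lᵢ+1) = 3×15×17 = 765
triangle coeff Δ(1,7,8) = 1/2040
Σ_t [0,0]: t=0:+1/25401600 = 1/25401600
(3j)²=8/255 [(1 7 8; 0 0 0)], sign=+1
Σ_t [0,0]: t=0:+1/958003200 = 1/958003200
(3j)²=13/680 [(1 7 8; 0 -5 5)], sign=-1
⇒ 4πI² = 39/85
I = (-1)√(39/85/(4π)) = -0.19108118
No selection rule forces the value: the integral is nonzero (none).

-0.191081 (none)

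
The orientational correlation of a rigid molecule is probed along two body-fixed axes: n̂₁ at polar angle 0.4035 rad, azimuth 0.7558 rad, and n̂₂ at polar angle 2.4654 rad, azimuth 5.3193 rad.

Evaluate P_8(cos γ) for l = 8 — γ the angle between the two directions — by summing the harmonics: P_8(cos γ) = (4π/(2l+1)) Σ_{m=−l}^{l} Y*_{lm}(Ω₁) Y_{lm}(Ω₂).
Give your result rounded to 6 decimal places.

Addition theorem: P_8(cos γ) = (4π/17) Σ_m Y*_{lm}(Ω₁) Y_{lm}(Ω₂), m = −8…8:
  [-8]  conj(Y_{8,-8})(Ω₁) = (0.000283, -0.000068) ; Y_{8,-8}(Ω₂) = (0.001727, 0.012005) ; Δ = (0.000001, 0.000003)
  [-7]  conj(Y_{8,-7})(Ω₁) = (0.001491, -0.002284) ; Y_{8,-7}(Ω₂) = (-0.054070, -0.027059) ; Δ = (-0.000142, 0.000083)
  [-6]  conj(Y_{8,-6})(Ω₁) = (-0.002848, -0.015866) ; Y_{8,-6}(Ω₂) = (0.161267, -0.088074) ; Δ = (-0.001857, -0.002308)
  [-5]  conj(Y_{8,-5})(Ω₁) = (-0.054332, -0.040234) ; Y_{8,-5}(Ω₂) = (-0.039842, 0.370800) ; Δ = (0.017084, -0.018543)
  [-4]  conj(Y_{8,-4})(Ω₁) = (-0.203683, 0.024228) ; Y_{8,-4}(Ω₂) = (-0.362321, -0.313921) ; Δ = (0.081404, 0.055162)
  [-3]  conj(Y_{8,-3})(Ω₁) = (-0.277996, 0.332332) ; Y_{8,-3}(Ω₂) = (0.261494, -0.066753) ; Δ = (-0.050510, 0.105460)
  [-2]  conj(Y_{8,-2})(Ω₁) = (0.032773, 0.552989) ; Y_{8,-2}(Ω₂) = (0.072921, -0.195524) ; Δ = (0.110512, 0.033917)
  [-1]  conj(Y_{8,-1})(Ω₁) = (0.145281, 0.136926) ; Y_{8,-1}(Ω₂) = (0.220374, 0.317390) ; Δ = (-0.011443, 0.076286)
  [+0]  conj(Y_{8,0})(Ω₁) = (-0.435992, -0.000000) ; Y_{8,0}(Ω₂) = (0.092256, 0.000000) ; Δ = (-0.040223, -0.000000)
  [+1]  conj(Y_{8,1})(Ω₁) = (-0.145281, 0.136926) ; Y_{8,1}(Ω₂) = (-0.220374, 0.317390) ; Δ = (-0.011443, -0.076286)
  [+2]  conj(Y_{8,2})(Ω₁) = (0.032773, -0.552989) ; Y_{8,2}(Ω₂) = (0.072921, 0.195524) ; Δ = (0.110512, -0.033917)
  [+3]  conj(Y_{8,3})(Ω₁) = (0.277996, 0.332332) ; Y_{8,3}(Ω₂) = (-0.261494, -0.066753) ; Δ = (-0.050510, -0.105460)
  [+4]  conj(Y_{8,4})(Ω₁) = (-0.203683, -0.024228) ; Y_{8,4}(Ω₂) = (-0.362321, 0.313921) ; Δ = (0.081404, -0.055162)
  [+5]  conj(Y_{8,5})(Ω₁) = (0.054332, -0.040234) ; Y_{8,5}(Ω₂) = (0.039842, 0.370800) ; Δ = (0.017084, 0.018543)
  [+6]  conj(Y_{8,6})(Ω₁) = (-0.002848, 0.015866) ; Y_{8,6}(Ω₂) = (0.161267, 0.088074) ; Δ = (-0.001857, 0.002308)
  [+7]  conj(Y_{8,7})(Ω₁) = (-0.001491, -0.002284) ; Y_{8,7}(Ω₂) = (0.054070, -0.027059) ; Δ = (-0.000142, -0.000083)
  [+8]  conj(Y_{8,8})(Ω₁) = (0.000283, 0.000068) ; Y_{8,8}(Ω₂) = (0.001727, -0.012005) ; Δ = (0.000001, -0.000003)
Accumulated sum (0.249876, 0.000000); after 4π/(2l+1) scaling, (0.184708, 0.000000) ⇒ P_8 = 0.184708

0.184708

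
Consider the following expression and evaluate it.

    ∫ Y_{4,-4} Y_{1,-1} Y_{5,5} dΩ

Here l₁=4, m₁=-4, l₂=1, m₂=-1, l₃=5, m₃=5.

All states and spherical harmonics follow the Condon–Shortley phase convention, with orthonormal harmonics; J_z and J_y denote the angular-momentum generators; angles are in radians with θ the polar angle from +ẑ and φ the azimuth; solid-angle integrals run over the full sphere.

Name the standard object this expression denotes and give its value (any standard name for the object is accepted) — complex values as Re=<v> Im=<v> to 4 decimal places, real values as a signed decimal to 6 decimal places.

Gaunt coefficient, -0.329416

This is a Gaunt coefficient — the integral of a triple product of spherical harmonics over the sphere.
Rules hold: Σm=0, L=10 even, 3≤5≤5.
N = 9·3·11 = 297
Δ = 0!·8!·2!/11! = 1/495
Racah Σ t=0..0: t=0:+1/576 = 1/576
⇒ 3j(4 1 5; 0 0 0)² = 5/99, sgn -1
Racah Σ t=0..0: t=0:+1/80640 = 1/80640
⇒ 3j(4 1 5; -4 -1 5)² = 1/11, sgn +1
4πI² = N·(3j₀)²·(3jₘ)² = 15/11
I = -1·√(1.36364/4π) = -0.32941575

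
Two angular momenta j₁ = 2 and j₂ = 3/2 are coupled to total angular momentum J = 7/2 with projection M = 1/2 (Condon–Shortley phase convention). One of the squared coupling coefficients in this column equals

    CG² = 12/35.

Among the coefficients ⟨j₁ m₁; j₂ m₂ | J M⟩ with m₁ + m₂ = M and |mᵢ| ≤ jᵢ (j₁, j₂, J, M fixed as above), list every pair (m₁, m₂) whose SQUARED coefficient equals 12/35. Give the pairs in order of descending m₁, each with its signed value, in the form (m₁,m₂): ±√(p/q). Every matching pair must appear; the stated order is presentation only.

Admissible pairs with m₁+m₂ = M = 1/2: (-1,3/2), (0,1/2), (1,-1/2), (2,-3/2)
  (m₁,m₂)=(2,-3/2): CG² = 1/35, CG = +√(1/35)
  (m₁,m₂)=(1,-1/2): CG² = 12/35, CG = +√(12/35)   ← matches the target
  (m₁,m₂)=(0,1/2): CG² = 18/35, CG = +√(18/35)
  (m₁,m₂)=(-1,3/2): CG² = 4/35, CG = +√(4/35)
Pairs with CG² = 12/35: (1,-1/2): +√(12/35)

(1,-1/2): +√(12/35)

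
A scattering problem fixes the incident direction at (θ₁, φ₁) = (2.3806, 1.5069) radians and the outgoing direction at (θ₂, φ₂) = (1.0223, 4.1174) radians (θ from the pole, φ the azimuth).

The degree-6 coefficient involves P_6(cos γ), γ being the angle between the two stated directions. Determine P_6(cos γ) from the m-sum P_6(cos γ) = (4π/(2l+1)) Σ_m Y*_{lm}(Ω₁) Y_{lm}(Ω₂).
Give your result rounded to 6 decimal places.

Term-by-term m-sum for l=6 (normalisation 4π/13 = 0.966644):
  m=-6: (-0.048198+0.019440i) × (+0.169644+0.077462i) = -0.009682-0.000436i  (running Σ = -0.009682-0.000436i)
  m=-5: (-0.059373-0.179476i) × (-0.065480-0.389280i) = -0.065979+0.034865i  (running Σ = -0.075661+0.034429i)
  m=-4: (+0.372323-0.097288i) × (-0.272491+0.259839i) = -0.076175+0.123254i  (running Σ = -0.151836+0.157683i)
  m=-3: (+0.081601+0.420468i) × (-0.001961-0.000426i) = +0.000019-0.000859i  (running Σ = -0.151817+0.156824i)
  m=-2: (-0.097649+0.012547i) × (+0.128208+0.320229i) = -0.016537-0.029662i  (running Σ = -0.168354+0.127163i)
  m=-1: (+0.021771+0.340255i) × (+0.073650-0.108820i) = +0.038630+0.022691i  (running Σ = -0.129725+0.149853i)
  m=0: (-0.206565-0.000000i) × (+0.311849+0.000000i) = -0.064417-0.000000i  (running Σ = -0.194142+0.149853i)
  m=1: (-0.021771+0.340255i) × (-0.073650-0.108820i) = +0.038630-0.022691i  (running Σ = -0.155512+0.127163i)
  m=2: (-0.097649-0.012547i) × (+0.128208-0.320229i) = -0.016537+0.029662i  (running Σ = -0.172049+0.156824i)
  m=3: (-0.081601+0.420468i) × (+0.001961-0.000426i) = +0.000019+0.000859i  (running Σ = -0.172030+0.157683i)
  m=4: (+0.372323+0.097288i) × (-0.272491-0.259839i) = -0.076175-0.123254i  (running Σ = -0.248205+0.034429i)
  m=5: (+0.059373-0.179476i) × (+0.065480-0.389280i) = -0.065979-0.034865i  (running Σ = -0.314184-0.000436i)
  m=6: (-0.048198-0.019440i) × (+0.169644-0.077462i) = -0.009682+0.000436i  (running Σ = -0.323866-0.000000i)
Σ over m = -0.323866-0.000000i; ×(4π/13) → -0.313063-0.000000i. Real part: -0.313063

-0.313063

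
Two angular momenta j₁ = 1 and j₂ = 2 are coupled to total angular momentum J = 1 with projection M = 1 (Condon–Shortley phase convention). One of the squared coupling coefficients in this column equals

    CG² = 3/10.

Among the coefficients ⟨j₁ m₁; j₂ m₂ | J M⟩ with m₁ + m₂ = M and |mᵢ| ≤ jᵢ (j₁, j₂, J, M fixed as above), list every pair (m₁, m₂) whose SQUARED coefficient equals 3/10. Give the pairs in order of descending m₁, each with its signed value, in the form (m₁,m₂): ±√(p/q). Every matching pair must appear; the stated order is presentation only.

(0,1): −√(3/10)

Admissible pairs with m₁+m₂ = M = 1: (-1,2), (0,1), (1,0)
  (m₁,m₂)=(1,0): CG² = 1/10, CG = +√(1/10)
  (m₁,m₂)=(0,1): CG² = 3/10, CG = −√(3/10)   ← matches the target
  (m₁,m₂)=(-1,2): CG² = 3/5, CG = +√(3/5)
Pairs with CG² = 3/10: (0,1): −√(3/10)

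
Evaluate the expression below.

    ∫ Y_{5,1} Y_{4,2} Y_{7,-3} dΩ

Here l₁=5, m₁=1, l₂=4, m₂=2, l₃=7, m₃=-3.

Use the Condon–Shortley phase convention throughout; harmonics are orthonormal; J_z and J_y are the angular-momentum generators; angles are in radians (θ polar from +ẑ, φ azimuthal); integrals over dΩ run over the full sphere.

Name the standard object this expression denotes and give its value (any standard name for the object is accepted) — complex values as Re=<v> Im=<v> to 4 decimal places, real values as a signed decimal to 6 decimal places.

This is a Gaunt coefficient — the integral of a triple product of spherical harmonics over the sphere.
Rules hold: Σm=0, L=16 even, 1≤7≤9.
N = 11·9·15 = 1485
Δ = 2!·8!·6!/17! = 1/6126120
Racah Σ t=0..2: t=0:+1/69120 t=1:−1/20736 t=2:+1/69120 = -1/51840
⇒ 3j(5 4 7; 0 0 0)² = 280/21879, sgn +1
Racah Σ t=0..2: t=0:+1/829440 t=1:−1/86400 t=2:+1/138240 = -13/4147200
⇒ 3j(5 4 7; 1 2 -3)² = 13/3740, sgn -1
4πI² = N·(3j₀)²·(3jₘ)² = 210/3179
I = -1·√(0.0660585/4π) = -0.07250358

Gaunt coefficient, -0.072504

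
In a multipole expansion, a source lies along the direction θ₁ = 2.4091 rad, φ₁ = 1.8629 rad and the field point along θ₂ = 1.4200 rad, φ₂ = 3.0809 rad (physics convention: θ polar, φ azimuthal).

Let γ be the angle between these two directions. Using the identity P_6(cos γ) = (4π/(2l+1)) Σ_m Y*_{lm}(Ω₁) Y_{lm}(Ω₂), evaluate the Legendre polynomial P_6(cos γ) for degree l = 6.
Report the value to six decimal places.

Addition theorem: P_6(cos γ) = (4π/13) Σ_m Y*_{lm}(Ω₁) Y_{lm}(Ω₂), m = −6…6:
  m=-6: Y*=0.00781 - 0.04249j  Y=0.42153 + 0.16067j  product 0.01012 - 0.01666j
  m=-5: Y*=0.16538 - 0.01831j  Y=-0.22660 - 0.07096j  product -0.03878 - 0.00759j
  m=-4: Y*=0.14197 + 0.33357j  Y=-0.24873 - 0.06160j  product -0.01476 - 0.09171j
  m=-3: Y*=-0.34286 + 0.28557j  Y=0.25591 + 0.04712j  product -0.10120 + 0.05693j
  m=-2: Y*=-0.13779 - 0.09111j  Y=0.19295 + 0.02354j  product -0.02444 - 0.02082j
  m=-1: Y*=-0.08845 + 0.29415j  Y=-0.26505 - 0.01611j  product 0.02818 - 0.07654j
  m=+0: Y*=-0.26660 + 0.00000j  Y=-0.17724 + 0.00000j  product 0.04725 + 0.00000j
  m=+1: Y*=0.08845 + 0.29415j  Y=0.26505 - 0.01611j  product 0.02818 + 0.07654j
  m=+2: Y*=-0.13779 + 0.09111j  Y=0.19295 - 0.02354j  product -0.02444 + 0.02082j
  m=+3: Y*=0.34286 + 0.28557j  Y=-0.25591 + 0.04712j  product -0.10120 - 0.05693j
  m=+4: Y*=0.14197 - 0.33357j  Y=-0.24873 + 0.06160j  product -0.01476 + 0.09171j
  m=+5: Y*=-0.16538 - 0.01831j  Y=0.22660 - 0.07096j  product -0.03878 + 0.00759j
  m=+6: Y*=0.00781 + 0.04249j  Y=0.42153 - 0.16067j  product 0.01012 + 0.01666j
Σ over m = -0.23450 + 0.00000j; ×(4π/13) → -0.22668 + 0.00000j. Real part: -0.226679

-0.226679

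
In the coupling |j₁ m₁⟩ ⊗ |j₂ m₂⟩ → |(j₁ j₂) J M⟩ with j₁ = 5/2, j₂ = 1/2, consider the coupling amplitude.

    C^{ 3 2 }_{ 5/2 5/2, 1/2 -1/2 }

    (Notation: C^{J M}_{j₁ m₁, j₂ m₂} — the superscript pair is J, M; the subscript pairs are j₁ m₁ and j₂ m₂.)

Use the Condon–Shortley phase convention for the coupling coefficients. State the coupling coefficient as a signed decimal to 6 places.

j₁+j₂−J=0  J+j₁−j₂=5  J−j₁+j₂=1  j₁+j₂+J+1=7
(j₁±m₁, j₂±m₂, J±M) = (5,0,0,1,5,1)
P² = 2400
sum k=0..0:
  [0] +1/120 = 1/120
S = 1/120
C² = P²·S² = 1/6 ; C = +0.408248

+0.408248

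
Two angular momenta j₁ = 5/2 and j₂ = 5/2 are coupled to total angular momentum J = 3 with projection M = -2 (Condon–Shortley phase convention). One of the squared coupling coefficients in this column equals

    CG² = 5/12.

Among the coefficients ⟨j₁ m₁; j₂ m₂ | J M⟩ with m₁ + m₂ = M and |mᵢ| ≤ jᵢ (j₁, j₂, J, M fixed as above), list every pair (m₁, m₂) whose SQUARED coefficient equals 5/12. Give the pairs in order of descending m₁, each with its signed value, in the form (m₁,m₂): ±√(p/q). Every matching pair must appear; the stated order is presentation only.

Admissible pairs with m₁+m₂ = M = -2: (-5/2,1/2), (-3/2,-1/2), (-1/2,-3/2), (1/2,-5/2)
  (m₁,m₂)=(1/2,-5/2): CG² = 5/12, CG = +√(5/12)   ← matches the target
  (m₁,m₂)=(-1/2,-3/2): CG² = 1/12, CG = −√(1/12)
  (m₁,m₂)=(-3/2,-1/2): CG² = 1/12, CG = −√(1/12)
  (m₁,m₂)=(-5/2,1/2): CG² = 5/12, CG = +√(5/12)   ← matches the target
Pairs with CG² = 5/12: (1/2,-5/2): +√(5/12); (-5/2,1/2): +√(5/12)

(1/2,-5/2): +√(5/12); (-5/2,1/2): +√(5/12)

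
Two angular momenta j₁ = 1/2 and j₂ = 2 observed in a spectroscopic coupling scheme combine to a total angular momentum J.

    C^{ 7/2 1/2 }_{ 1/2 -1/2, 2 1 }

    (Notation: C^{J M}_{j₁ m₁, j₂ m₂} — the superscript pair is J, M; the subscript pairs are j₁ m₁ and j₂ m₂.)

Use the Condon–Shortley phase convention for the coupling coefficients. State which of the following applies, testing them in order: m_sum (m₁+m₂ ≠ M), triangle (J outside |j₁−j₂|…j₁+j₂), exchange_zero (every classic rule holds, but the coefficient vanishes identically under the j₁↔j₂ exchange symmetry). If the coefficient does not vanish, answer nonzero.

m-sum: m₁+m₂ = -1/2+1 = 1/2, M = 1/2  ✓
triangle: need |j₁−j₂| ≤ J ≤ j₁+j₂, i.e. J ∈ [3/2, 5/2]; J = 7/2 is outside ✗ ⇒ coefficient is 0

triangle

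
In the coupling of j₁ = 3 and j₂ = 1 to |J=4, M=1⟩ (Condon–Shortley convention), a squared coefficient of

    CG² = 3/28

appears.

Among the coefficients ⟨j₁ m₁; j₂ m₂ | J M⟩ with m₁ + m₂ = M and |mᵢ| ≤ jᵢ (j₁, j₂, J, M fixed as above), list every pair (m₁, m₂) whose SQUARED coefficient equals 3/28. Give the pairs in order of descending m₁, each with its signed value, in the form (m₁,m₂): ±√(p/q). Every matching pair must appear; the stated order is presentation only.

Admissible pairs with m₁+m₂ = M = 1: (0,1), (1,0), (2,-1)
  (m₁,m₂)=(2,-1): CG² = 3/28, CG = +√(3/28)   ← matches the target
  (m₁,m₂)=(1,0): CG² = 15/28, CG = +√(15/28)
  (m₁,m₂)=(0,1): CG² = 5/14, CG = +√(5/14)
Pairs with CG² = 3/28: (2,-1): +√(3/28)

(2,-1): +√(3/28)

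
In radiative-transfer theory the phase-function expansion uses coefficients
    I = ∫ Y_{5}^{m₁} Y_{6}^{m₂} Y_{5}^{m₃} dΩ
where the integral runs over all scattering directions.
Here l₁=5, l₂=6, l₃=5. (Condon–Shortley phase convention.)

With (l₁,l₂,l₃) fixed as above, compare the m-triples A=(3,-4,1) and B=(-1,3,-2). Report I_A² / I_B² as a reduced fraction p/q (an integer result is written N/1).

169/180

Same 5,6,5: normalisation and zero-m 3j drop out of the ratio.
A: Δ: 6! 4! 6! / 17! → 1/28588560; sum: t=0:+1/138240 t=1:−1/86400 t=2:+1/829440 = -13/4147200; 3j²(5 6 5; 3 -4 1) = Δ·Π!·Σ² = 13/3740  (sign -1)
B: Δ: 6! 4! 6! / 17! → 1/28588560; sum: t=3:−1/155520 t=4:+1/23040 t=5:−1/34560 t=6:+1/622080 = 1/103680; 3j²(5 6 5; -1 3 -2) = Δ·Π!·Σ² = 9/2431  (sign -1)
I_A²/I_B² = (13/3740)/(9/2431) = 169/180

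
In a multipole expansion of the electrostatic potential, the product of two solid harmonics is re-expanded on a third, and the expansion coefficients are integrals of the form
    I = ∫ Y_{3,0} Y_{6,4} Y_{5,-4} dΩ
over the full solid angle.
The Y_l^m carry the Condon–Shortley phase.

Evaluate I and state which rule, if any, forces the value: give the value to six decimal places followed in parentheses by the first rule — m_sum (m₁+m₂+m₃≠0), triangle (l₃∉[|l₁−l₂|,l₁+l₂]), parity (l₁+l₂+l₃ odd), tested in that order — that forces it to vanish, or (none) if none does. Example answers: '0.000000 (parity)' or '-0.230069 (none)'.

m-sum 0 ✓  L=14 even ✓  3≤5≤9 ✓
Π(2lᵢ+1) = 7×13×11 = 1001
triangle coeff Δ(3,6,5) = 1/675675
Σ_t [1,3]: t=1:−1/8640 t=2:+1/2304 t=3:−1/8640 = 7/34560
(3j)²=7/429 [(3 6 5; 0 0 0)], sign=-1
Σ_t [2,3]: t=2:+1/161280 t=3:−1/60480 = -1/96768
(3j)²=15/1001 [(3 6 5; 0 4 -4)], sign=+1
⇒ 4πI² = 35/143
I = (-1)√(35/143/(4π)) = -0.13956004
No selection rule forces the value: the integral is nonzero (none).

-0.139560 (none)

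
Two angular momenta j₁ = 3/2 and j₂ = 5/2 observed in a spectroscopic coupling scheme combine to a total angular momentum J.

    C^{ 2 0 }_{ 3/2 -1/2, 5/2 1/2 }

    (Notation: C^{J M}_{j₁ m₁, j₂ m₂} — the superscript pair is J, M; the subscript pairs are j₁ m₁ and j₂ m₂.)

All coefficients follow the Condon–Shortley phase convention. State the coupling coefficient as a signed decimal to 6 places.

−√(1/14) ≈ -0.267261

triangle: 2!·1!·3!/7! = 12/5040
(j±m)!: 1!·2!·3!·2!·2!·2! = 96
prefactor² = (2J+1)·Δ·N² = 8/7
  k=1: −1/(1!·1!·1!·2!·0!·1!) = -1/2
  k=2: +1/(2!·0!·0!·1!·1!·2!) = 1/4
Σ = -1/4  ⇒  CG² = 8/7·(-1/4)² = 1/14
CG = −√(1/14) = -0.267261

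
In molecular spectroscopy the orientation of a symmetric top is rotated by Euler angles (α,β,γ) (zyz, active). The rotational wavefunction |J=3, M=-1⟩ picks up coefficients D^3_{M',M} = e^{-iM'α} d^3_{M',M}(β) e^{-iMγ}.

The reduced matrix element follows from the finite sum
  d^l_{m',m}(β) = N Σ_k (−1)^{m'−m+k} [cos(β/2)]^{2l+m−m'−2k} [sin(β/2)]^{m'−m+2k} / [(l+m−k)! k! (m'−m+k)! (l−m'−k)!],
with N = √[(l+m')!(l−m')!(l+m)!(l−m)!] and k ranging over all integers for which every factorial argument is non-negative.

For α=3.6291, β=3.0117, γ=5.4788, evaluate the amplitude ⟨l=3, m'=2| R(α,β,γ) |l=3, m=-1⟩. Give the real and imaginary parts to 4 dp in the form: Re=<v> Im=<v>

Re=-0.0417 Im=-0.1970

First d^3_{2,-1}(β=3.0117), then the phase factors e^{-i(2)α} and e^{-i(-1)γ}:
Half-angle: c=0.064901, s=0.997892. N=√(120·1·2·24)=75.894664
The bounds max(0,m−m')=0 and min(l+m,l−m')=1 give 2 terms
  k=0: (−1)^3·75.8947/(12)·0.0649^3·0.9979^3 = -0.001718
  k=1: (−1)^4·75.8947/(24)·0.0649^1·0.9979^5 = +0.203080
d^3_{2,-1}(3.0117) = -0.001718 +0.203080 = +0.201362
Phases: e^{-i·(2)·3.6291}=+0.561156-0.827710i, e^{-i·(-1)·5.4788}=+0.693554-0.720404i ⇒ D=-0.041701-0.196996i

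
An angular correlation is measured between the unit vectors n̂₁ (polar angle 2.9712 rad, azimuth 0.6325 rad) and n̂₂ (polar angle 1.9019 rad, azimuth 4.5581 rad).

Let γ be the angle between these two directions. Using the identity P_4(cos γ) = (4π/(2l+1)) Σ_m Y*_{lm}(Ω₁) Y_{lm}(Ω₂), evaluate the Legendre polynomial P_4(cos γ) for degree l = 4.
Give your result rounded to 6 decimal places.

0.222586

Term-by-term m-sum for l=4 (normalisation 4π/9 = 1.396263):
  m=-4: Y*=-0.00030 + 0.00021j  Y=0.28865 + 0.20483j  product -0.00013 - 0.00000j
  m=-3: Y*=0.00193 - 0.00570j  Y=-0.15366 + 0.30792j  product 0.00146 + 0.00147j
  m=-2: Y*=0.01679 + 0.05319j  Y=0.07418 + 0.02364j  product -0.00001 + 0.00434j
  m=-1: Y*=-0.24223 - 0.17754j  Y=-0.05052 + 0.32483j  product 0.06991 - 0.06971j
  m=+0: Y*=0.72768 + 0.00000j  Y=0.02332 + 0.00000j  product 0.01697 + 0.00000j
  m=+1: Y*=0.24223 - 0.17754j  Y=0.05052 + 0.32483j  product 0.06991 + 0.06971j
  m=+2: Y*=0.01679 - 0.05319j  Y=0.07418 - 0.02364j  product -0.00001 - 0.00434j
  m=+3: Y*=-0.00193 - 0.00570j  Y=0.15366 + 0.30792j  product 0.00146 - 0.00147j
  m=+4: Y*=-0.00030 - 0.00021j  Y=0.28865 - 0.20483j  product -0.00013 + 0.00000j
Total Σ_m = 0.15942 + 0.00000j. Multiply by 1.396263: 0.22259 + 0.00000j. P_4(cos γ) = 0.222586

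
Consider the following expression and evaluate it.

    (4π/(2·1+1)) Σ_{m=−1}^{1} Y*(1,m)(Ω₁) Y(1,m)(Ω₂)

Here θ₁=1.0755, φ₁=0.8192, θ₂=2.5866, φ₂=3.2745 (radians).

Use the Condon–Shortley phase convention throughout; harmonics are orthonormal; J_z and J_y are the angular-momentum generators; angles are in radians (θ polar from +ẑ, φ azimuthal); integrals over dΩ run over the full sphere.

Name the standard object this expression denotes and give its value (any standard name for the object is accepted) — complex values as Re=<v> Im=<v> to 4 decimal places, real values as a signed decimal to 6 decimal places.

This sum is the spherical-harmonic addition theorem: it equals the Legendre polynomial P_l(cos γ) of the angle γ between the two directions.
Addition theorem: P_1(cos γ) = (4π/3) Σ_m Y*_{lm}(Ω₁) Y_{lm}(Ω₂), m = −1…1:
  [-1]  conj(Y_{1,-1})(Ω₁) = +0.207556+0.222084i ; Y_{1,-1}(Ω₂) = -0.180448+0.024125i ; Δ = -0.042811-0.035067i
  [+0]  conj(Y_{1,0})(Ω₁) = +0.232229-0.000000i ; Y_{1,0}(Ω₂) = -0.415265+0.000000i ; Δ = -0.096437+0.000000i
  [+1]  conj(Y_{1,1})(Ω₁) = -0.207556+0.222084i ; Y_{1,1}(Ω₂) = +0.180448+0.024125i ; Δ = -0.042811+0.035067i
Accumulated sum -0.182059+0.000000i; after 4π/(2l+1) scaling, -0.762605+0.000000i ⇒ P_1 = -0.762605

Legendre polynomial (addition theorem), -0.762605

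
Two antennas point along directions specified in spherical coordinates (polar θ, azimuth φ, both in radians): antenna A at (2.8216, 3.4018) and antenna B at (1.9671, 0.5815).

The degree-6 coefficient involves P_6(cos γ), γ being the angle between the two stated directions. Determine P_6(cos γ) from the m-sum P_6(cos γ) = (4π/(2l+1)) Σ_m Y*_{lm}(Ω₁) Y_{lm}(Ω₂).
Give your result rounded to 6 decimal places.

-0.259400

Addition theorem: P_6(cos γ) = (4π/13) Σ_m Y*_{lm}(Ω₁) Y_{lm}(Ω₂), m = −6…6:
  m=-6: (0.000004, 0.000468) × (-0.279931, 0.101361) = (-0.000049, -0.000131)  (running Σ = (-0.000049, -0.000131))
  m=-5: (0.001304, 0.004715) × (0.419780, 0.100103) = (0.000075, 0.002110)  (running Σ = (0.000027, 0.001979))
  m=-4: (0.015736, 0.026859) × (-0.113177, -0.120227) = (0.001448, -0.004932)  (running Σ = (0.001475, -0.002952))
  m=-3: (0.094504, 0.093606) × (-0.046430, -0.264599) = (0.020380, -0.029352)  (running Σ = (0.021855, -0.032304))
  m=-2: (0.323602, 0.185461) × (-0.104359, 0.241563) = (-0.078571, 0.058816)  (running Σ = (-0.056716, 0.026512))
  m=-1: (0.565944, 0.150679) × (-0.154774, 0.101735) = (-0.102923, 0.034255)  (running Σ = (-0.159639, 0.060767))
  m=0: (0.181418, -0.000000) × (0.280718, 0.000000) = (0.050927, 0.000000)  (running Σ = (-0.108712, 0.060767))
  m=1: (-0.565944, 0.150679) × (0.154774, 0.101735) = (-0.102923, -0.034255)  (running Σ = (-0.211635, 0.026512))
  m=2: (0.323602, -0.185461) × (-0.104359, -0.241563) = (-0.078571, -0.058816)  (running Σ = (-0.290206, -0.032304))
  m=3: (-0.094504, 0.093606) × (0.046430, -0.264599) = (0.020380, 0.029352)  (running Σ = (-0.269826, -0.002952))
  m=4: (0.015736, -0.026859) × (-0.113177, 0.120227) = (0.001448, 0.004932)  (running Σ = (-0.268378, 0.001979))
  m=5: (-0.001304, 0.004715) × (-0.419780, 0.100103) = (0.000075, -0.002110)  (running Σ = (-0.268303, -0.000131))
  m=6: (0.000004, -0.000468) × (-0.279931, -0.101361) = (-0.000049, 0.000131)  (running Σ = (-0.268351, 0.000000))
Total Σ_m = (-0.268351, 0.000000). Multiply by 0.966644: (-0.259400, 0.000000). P_6(cos γ) = -0.259400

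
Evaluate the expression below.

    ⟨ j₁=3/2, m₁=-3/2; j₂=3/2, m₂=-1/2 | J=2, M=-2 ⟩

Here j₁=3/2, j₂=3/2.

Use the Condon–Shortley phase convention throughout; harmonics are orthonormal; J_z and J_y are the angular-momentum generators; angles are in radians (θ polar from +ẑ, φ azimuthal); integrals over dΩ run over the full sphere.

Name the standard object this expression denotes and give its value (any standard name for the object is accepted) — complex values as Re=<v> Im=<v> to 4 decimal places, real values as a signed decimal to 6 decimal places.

This is a Clebsch–Gordan (vector-coupling) coefficient.
j₁+j₂−J=1  J+j₁−j₂=2  J−j₁+j₂=2  j₁+j₂+J+1=6
(j₁±m₁, j₂±m₂, J±M) = (0,3,1,2,0,4)
P² = 8
sum k=1..1:
  [1] −1/4 = -1/4
S = -1/4
C² = P²·S² = 1/2 ; C = -0.707107

Clebsch–Gordan coefficient, −√(1/2) ≈ -0.707107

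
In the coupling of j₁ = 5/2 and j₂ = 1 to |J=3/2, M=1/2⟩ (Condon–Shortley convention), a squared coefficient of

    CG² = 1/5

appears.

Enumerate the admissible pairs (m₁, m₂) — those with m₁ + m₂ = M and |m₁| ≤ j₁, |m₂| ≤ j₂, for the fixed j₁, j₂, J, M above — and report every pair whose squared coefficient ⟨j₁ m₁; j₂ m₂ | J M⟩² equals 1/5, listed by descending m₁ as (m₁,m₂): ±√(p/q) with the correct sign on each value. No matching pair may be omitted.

Admissible pairs with m₁+m₂ = M = 1/2: (-1/2,1), (1/2,0), (3/2,-1)
  (m₁,m₂)=(3/2,-1): CG² = 2/5, CG = +√(2/5)
  (m₁,m₂)=(1/2,0): CG² = 2/5, CG = −√(2/5)
  (m₁,m₂)=(-1/2,1): CG² = 1/5, CG = +√(1/5)   ← matches the target
Pairs with CG² = 1/5: (-1/2,1): +√(1/5)

(-1/2,1): +√(1/5)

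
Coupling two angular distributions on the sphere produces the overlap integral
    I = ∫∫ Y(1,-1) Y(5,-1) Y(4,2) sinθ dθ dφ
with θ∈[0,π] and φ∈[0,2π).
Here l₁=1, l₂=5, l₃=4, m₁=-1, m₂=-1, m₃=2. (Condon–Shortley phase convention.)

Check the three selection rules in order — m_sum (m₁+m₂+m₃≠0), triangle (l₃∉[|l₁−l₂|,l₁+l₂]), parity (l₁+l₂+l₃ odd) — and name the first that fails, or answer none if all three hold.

Σmᵢ = 0  ✓
l₃∈[|l₁−l₂|,l₁+l₂]=[4,6], have l₃=4  ✓
Σlᵢ = 10 ⇒ even  ✓

none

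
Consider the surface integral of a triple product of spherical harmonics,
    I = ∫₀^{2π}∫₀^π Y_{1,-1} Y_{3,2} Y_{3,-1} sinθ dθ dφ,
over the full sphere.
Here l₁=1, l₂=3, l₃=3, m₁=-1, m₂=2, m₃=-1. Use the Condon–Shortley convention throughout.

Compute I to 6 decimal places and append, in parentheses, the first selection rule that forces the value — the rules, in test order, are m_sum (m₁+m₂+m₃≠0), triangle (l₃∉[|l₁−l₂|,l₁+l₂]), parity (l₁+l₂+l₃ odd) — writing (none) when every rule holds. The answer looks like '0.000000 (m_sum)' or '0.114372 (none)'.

0.000000 (parity)

l₁+l₂+l₃=7 is odd: 3j(l;000)=0 ⇒ I=0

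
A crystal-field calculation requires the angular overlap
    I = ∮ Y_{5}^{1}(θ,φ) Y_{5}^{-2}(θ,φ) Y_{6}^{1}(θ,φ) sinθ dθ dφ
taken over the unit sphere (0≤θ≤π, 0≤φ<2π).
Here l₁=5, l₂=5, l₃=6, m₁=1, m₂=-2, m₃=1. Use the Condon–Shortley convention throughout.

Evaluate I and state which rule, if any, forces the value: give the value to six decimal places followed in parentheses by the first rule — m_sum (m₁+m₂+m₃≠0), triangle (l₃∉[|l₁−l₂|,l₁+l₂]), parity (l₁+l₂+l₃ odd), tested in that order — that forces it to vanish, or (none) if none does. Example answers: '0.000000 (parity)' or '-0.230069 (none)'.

m-sum 0 ✓  L=16 even ✓  0≤6≤10 ✓
Π(2lᵢ+1) = 11×11×13 = 1573
triangle coeff Δ(5,5,6) = 1/28588560
Σ_t [0,4]: t=0:+1/345600 t=1:−1/13824 t=2:+1/5184 t=3:−1/13824 t=4:+1/345600 = 7/129600
(3j)²=80/7293 [(5 5 6; 0 0 0)], sign=+1
Σ_t [0,3]: t=0:+1/41472 t=1:−1/10368 t=2:+1/23040 t=3:−1/518400 = -1/32400
(3j)²=128/12155 [(5 5 6; 1 -2 1)], sign=+1
⇒ 4πI² = 2048/11271
I = (+1)√(2048/11271/(4π)) = 0.12024827
No selection rule forces the value: the integral is nonzero (none).

0.120248 (none)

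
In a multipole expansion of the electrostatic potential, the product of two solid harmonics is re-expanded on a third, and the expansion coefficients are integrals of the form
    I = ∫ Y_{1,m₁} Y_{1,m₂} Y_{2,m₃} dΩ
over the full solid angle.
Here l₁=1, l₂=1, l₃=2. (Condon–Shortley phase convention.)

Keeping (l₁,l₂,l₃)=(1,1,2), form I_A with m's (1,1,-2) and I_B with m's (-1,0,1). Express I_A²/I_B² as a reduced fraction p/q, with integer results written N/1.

Shared (l₁,l₂,l₃)=(1,1,2): N and (l;000)² cancel in I_A²/I_B².
A: Δ = 0!·2!·2!/5! = 1/30; Racah Σ t=0..0: t=0:+1/4 = 1/4; ⇒ 3j(1 1 2; 1 1 -2)² = 1/5, sgn +1
B: Δ = 0!·2!·2!/5! = 1/30; Racah Σ t=0..0: t=0:+1/2 = 1/2; ⇒ 3j(1 1 2; -1 0 1)² = 1/10, sgn -1
I_A²/I_B² = (1/5)/(1/10) = 2/1

2/1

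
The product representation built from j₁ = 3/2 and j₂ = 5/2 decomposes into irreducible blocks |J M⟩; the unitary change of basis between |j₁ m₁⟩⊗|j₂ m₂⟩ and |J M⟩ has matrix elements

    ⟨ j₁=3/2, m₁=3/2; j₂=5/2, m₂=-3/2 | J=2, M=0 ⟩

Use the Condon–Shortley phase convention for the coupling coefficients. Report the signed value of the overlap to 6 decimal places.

+0.654654  (= +√(3/7))

√[5·2!1!3!/7! · 3!0!1!4!2!2!] = √(48/7)
  +(−1)^0/∏(0,2,0,1,1,2)! = 1/4  (running 1/4)
⟨..|..⟩ = √(48/7)·(1/4) = +0.654654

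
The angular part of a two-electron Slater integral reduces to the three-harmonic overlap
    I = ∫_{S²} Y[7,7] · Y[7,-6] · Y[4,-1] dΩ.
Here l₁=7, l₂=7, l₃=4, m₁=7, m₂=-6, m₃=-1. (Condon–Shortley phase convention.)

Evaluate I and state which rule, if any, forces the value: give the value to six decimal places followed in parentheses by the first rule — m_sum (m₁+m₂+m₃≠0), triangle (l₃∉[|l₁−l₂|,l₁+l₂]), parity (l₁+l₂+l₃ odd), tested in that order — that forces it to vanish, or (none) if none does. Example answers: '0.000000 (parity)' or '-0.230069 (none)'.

0.197290 (none)

Rules hold: Σm=0, L=18 even, 0≤4≤14.
N = 15·15·9 = 2025
Δ = 10!·4!·4!/19! = 1/58198140
Racah Σ t=3..7: t=3:−1/17418240 t=4:+1/622080 t=5:−1/230400 t=6:+1/622080 t=7:−1/17418240 = -1/806400
⇒ 3j(7 7 4; 0 0 0)² = 2268/230945, sgn -1
Racah Σ t=0..0: t=0:+1/522547200 = 1/522547200
⇒ 3j(7 7 4; 7 -6 -1)² = 143/5814, sgn -1
4πI² = N·(3j₀)²·(3jₘ)² = 51030/104329
I = +1·√(0.489126/4π) = 0.19729012
No selection rule forces the value: the integral is nonzero (none).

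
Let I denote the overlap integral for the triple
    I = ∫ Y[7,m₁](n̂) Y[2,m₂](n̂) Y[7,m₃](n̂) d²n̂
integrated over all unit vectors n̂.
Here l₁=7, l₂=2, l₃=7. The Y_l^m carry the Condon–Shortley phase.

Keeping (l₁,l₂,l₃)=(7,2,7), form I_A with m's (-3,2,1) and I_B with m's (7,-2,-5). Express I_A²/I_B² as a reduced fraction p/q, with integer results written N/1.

Same 7,2,7: normalisation and zero-m 3j drop out of the ratio.
A: Δ: 2! 12! 2! / 17! → 1/185640; sum: t=2:+1/3870720 = 1/3870720; 3j²(7 2 7; -3 2 1) = Δ·Π!·Σ² = 135/6188  (sign +1)
B: Δ: 2! 12! 2! / 17! → 1/185640; sum: t=0:+1/1916006400 = 1/1916006400; 3j²(7 2 7; 7 -2 -5) = Δ·Π!·Σ² = 1/340  (sign +1)
I_A²/I_B² = (135/6188)/(1/340) = 675/91

675/91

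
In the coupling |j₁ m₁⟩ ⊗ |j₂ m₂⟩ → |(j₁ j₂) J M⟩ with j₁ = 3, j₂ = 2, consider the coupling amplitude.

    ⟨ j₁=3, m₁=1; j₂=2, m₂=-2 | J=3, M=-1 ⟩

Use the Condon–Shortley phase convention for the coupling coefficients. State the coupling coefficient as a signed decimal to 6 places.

√[7·2!4!2!/9! · 4!2!0!4!2!4!] = √(512/5)
  +(−1)^0/∏(0,2,2,0,2,2)! = 1/16  (running 1/16)
⟨..|..⟩ = √(512/5)·(1/16) = +0.632456

+0.632456  (= +√(2/5))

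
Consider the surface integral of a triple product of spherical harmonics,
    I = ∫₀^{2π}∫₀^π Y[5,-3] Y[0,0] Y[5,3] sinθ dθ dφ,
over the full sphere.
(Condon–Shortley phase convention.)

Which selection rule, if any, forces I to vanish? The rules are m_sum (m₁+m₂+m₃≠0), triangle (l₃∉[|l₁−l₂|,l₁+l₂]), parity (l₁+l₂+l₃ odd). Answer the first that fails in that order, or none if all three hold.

none

m₁+m₂+m₃ = -3 + 0 + 3 = 0  ✓
triangle: |5−0|=5 ≤ l₃=5 ≤ 5+0=5  ✓
parity: l₁+l₂+l₃ = 10 is even  ✓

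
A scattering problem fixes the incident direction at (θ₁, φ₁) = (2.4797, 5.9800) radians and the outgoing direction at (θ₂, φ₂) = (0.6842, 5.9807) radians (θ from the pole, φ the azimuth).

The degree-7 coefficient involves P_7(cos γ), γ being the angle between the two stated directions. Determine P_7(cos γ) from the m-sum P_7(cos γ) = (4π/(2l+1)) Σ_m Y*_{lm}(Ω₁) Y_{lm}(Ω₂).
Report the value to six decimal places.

Summing Y*_{l m}(θ₁,φ₁)·Y_{l m}(θ₂,φ₂) over m ∈ [−7, 7]; prefactor 4π/(2·7+1) = 0.837758:
  m=-7: (-0.00868 - 0.01411j) × (-0.01047 + 0.01721j) = 0.00033 - 0.00000j  (running Σ = 0.00033 - 0.00000j)
  m=-6: (0.01955 + 0.07711j) × (-0.02234 + 0.08970j) = -0.00735 + 0.00003j  (running Σ = -0.00702 + 0.00003j)
  m=-5: (0.01251 - 0.22779j) × (0.01470 + 0.25150j) = 0.05747 - 0.00020j  (running Σ = 0.05045 - 0.00017j)
  m=-4: (-0.14733 + 0.39373j) × (0.15403 + 0.40814j) = -0.18339 + 0.00051j  (running Σ = -0.13294 + 0.00034j)
  m=-3: (0.27289 - 0.35072j) × (0.25687 + 0.32871j) = 0.18538 - 0.00039j  (running Σ = 0.05244 - 0.00005j)
  m=-2: (-0.07362 + 0.05106j) × (0.02037 + 0.01409j) = -0.00222 + 0.00000j  (running Σ = 0.05022 - 0.00004j)
  m=-1: (-0.34836 + 0.10898j) × (-0.36742 - 0.11466j) = 0.14049 - 0.00010j  (running Σ = 0.19072 - 0.00014j)
  m=0: (0.21318 + 0.00000j) × (-0.15044 + 0.00000j) = -0.03207 + 0.00000j  (running Σ = 0.15864 - 0.00014j)
  m=1: (0.34836 + 0.10898j) × (0.36742 - 0.11466j) = 0.14049 + 0.00010j  (running Σ = 0.29914 - 0.00004j)
  m=2: (-0.07362 - 0.05106j) × (0.02037 - 0.01409j) = -0.00222 - 0.00000j  (running Σ = 0.29692 - 0.00005j)
  m=3: (-0.27289 - 0.35072j) × (-0.25687 + 0.32871j) = 0.18538 + 0.00039j  (running Σ = 0.48230 + 0.00034j)
  m=4: (-0.14733 - 0.39373j) × (0.15403 - 0.40814j) = -0.18339 - 0.00051j  (running Σ = 0.29891 - 0.00017j)
  m=5: (-0.01251 - 0.22779j) × (-0.01470 + 0.25150j) = 0.05747 + 0.00020j  (running Σ = 0.35638 + 0.00003j)
  m=6: (0.01955 - 0.07711j) × (-0.02234 - 0.08970j) = -0.00735 - 0.00003j  (running Σ = 0.34903 - 0.00000j)
  m=7: (0.00868 - 0.01411j) × (0.01047 + 0.01721j) = 0.00033 + 0.00000j  (running Σ = 0.34936 + 0.00000j)
Total Σ_m = 0.34936 + 0.00000j. Multiply by 0.837758: 0.29268 + 0.00000j. P_7(cos γ) = 0.292680

0.292680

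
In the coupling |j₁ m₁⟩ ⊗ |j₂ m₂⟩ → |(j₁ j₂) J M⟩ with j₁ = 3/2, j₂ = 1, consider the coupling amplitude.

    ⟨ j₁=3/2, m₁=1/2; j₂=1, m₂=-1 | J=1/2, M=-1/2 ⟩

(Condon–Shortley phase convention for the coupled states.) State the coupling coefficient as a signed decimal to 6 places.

+0.408248

j₁+j₂−J=2  J+j₁−j₂=1  J−j₁+j₂=0  j₁+j₂+J+1=4
(j₁±m₁, j₂±m₂, J±M) = (2,1,0,2,0,1)
P² = 2/3
sum k=0..0:
  [0] +1/2 = 1/2
S = 1/2
C² = P²·S² = 1/6 ; C = +0.408248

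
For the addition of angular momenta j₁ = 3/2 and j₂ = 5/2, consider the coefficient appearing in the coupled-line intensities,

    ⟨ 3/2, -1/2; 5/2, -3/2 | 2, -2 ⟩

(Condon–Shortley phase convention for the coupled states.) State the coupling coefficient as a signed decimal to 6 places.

-0.617213

j₁+j₂−J=2  J+j₁−j₂=1  J−j₁+j₂=3  j₁+j₂+J+1=7
(j₁±m₁, j₂±m₂, J±M) = (1,2,1,4,0,4)
P² = 96/7
sum k=1..1:
  [1] −1/6 = -1/6
S = -1/6
C² = P²·S² = 8/21 ; C = -0.617213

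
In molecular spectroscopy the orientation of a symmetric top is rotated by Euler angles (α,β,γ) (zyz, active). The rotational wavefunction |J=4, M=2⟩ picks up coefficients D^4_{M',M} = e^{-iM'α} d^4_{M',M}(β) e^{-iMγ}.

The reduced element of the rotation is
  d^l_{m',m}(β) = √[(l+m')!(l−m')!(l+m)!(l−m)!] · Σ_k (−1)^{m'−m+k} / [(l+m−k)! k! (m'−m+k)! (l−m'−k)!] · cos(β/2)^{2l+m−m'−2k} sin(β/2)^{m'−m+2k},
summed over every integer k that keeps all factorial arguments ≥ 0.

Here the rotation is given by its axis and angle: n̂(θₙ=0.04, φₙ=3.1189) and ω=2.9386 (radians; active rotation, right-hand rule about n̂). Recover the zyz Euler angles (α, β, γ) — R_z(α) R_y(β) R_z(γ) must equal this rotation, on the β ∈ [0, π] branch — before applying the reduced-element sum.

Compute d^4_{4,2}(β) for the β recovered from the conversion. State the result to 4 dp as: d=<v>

d=0.0083

Axis–angle → zyz. n̂ = (sinθₙcosφₙ, sinθₙsinφₙ, cosθₙ) = (-0.039979, +0.000907, +0.999200), ω = 2.9386.
R = I cosω + sinω [n̂]ₓ + (1−cosω) n̂n̂ᵀ gives
  R = [-0.976304, -0.201512, -0.078891; +0.201368, -0.979466, +0.009855; -0.079257, -0.006265, +0.996835]
β = atan2(√(R₁₃²+R₂₃²), R₃₃) = 0.079588; α = atan2(R₂₃, R₁₃) mod 2π = 3.017323; γ = atan2(R₃₂, −R₃₁) mod 2π = 6.204301
d^4_{4,2}(β=0.0796) via the finite sum:
With c≡cos(β/2)=0.999208 and s≡sin(β/2)=0.039784, N=[40320·1·720·2]^{1/2}=7619.763776
k∈{0} keeps every argument non-negative
  k=0: (−1)^2·7619.7638/(1440)·0.9992^6·0.0398^2 = +0.008335
d^4_{4,2}(0.0796) = +0.008335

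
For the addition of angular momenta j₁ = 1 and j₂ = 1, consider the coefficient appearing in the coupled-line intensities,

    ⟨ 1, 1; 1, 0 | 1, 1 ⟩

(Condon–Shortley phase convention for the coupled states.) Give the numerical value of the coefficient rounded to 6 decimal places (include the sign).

triangle: 1!×1!×1!/4! = 1/24
(j±m)!: 2!×0!×1!×1!×2!×0! = 4
prefactor² = (2J+1)×Δ×N² = 1/2
  k=0: +1/(0!×1!×0!×1!×1!×0!) = 1
Σ = 1  ⇒  CG² = 1/2×1² = 1/2
CG = +√(1/2) = +0.707107

+0.707107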